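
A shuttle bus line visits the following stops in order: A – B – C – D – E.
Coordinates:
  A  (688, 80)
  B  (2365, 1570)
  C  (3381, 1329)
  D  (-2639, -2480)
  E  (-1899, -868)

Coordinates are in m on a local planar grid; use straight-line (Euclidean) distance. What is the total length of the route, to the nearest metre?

12185 m

Leg distances:
A→B: 2243.3 m  (cumulative 2243.3 m)
B→C: 1044.2 m  (cumulative 3287.5 m)
C→D: 7123.8 m  (cumulative 10411.3 m)
D→E: 1773.7 m  (cumulative 12185.1 m)
Total route length ≈ 12185 m.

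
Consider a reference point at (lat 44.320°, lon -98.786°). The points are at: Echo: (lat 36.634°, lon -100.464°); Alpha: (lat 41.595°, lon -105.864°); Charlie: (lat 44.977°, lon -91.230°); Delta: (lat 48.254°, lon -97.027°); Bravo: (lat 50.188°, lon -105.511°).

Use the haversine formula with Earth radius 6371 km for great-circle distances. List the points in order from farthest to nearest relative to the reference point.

Computing each great-circle distance from (lat 44.320°, lon -98.786°):
Echo (lat 36.634°, lon -100.464°): 866.3 km
Bravo (lat 50.188°, lon -105.511°): 825.9 km
Alpha (lat 41.595°, lon -105.864°): 650.5 km
Charlie (lat 44.977°, lon -91.230°): 602.0 km
Delta (lat 48.254°, lon -97.027°): 457.8 km

Echo, Bravo, Alpha, Charlie, Delta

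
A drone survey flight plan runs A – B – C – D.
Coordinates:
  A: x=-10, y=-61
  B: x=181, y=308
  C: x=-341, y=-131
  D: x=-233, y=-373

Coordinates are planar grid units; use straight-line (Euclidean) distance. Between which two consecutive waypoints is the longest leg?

Leg distances:
A→B: 415.5
B→C: 682.1
C→D: 265.0
The longest leg is B–C at 682.1.

B–C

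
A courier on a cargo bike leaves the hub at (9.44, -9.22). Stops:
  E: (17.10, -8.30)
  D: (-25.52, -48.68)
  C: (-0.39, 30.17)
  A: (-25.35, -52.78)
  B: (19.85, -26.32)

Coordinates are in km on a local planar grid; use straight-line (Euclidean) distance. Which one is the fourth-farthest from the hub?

B

Distance to each, sorted:
A: 55.7 km
D: 52.7 km
C: 40.6 km
B: 20.0 km
E: 7.7 km
The fourth-farthest is B at 20.0 km.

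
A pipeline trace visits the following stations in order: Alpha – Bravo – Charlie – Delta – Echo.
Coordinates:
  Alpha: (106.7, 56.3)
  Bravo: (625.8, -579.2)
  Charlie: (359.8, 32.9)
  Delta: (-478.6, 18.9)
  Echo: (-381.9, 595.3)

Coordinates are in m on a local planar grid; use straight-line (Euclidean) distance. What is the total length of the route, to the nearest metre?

Leg distances:
Alpha→Bravo: 820.6 m  (cumulative 820.6 m)
Bravo→Charlie: 667.4 m  (cumulative 1488.0 m)
Charlie→Delta: 838.5 m  (cumulative 2326.5 m)
Delta→Echo: 584.5 m  (cumulative 2910.9 m)
Total route length ≈ 2911 m.

2911 m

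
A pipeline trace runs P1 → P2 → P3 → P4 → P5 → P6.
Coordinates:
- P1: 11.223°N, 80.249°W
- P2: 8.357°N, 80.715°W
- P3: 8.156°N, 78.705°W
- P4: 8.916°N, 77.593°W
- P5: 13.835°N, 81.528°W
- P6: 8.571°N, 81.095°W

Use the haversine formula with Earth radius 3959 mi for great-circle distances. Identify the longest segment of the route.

P4–P5

Leg distances:
P1→P2: 200.6 mi
P2→P3: 138.1 mi
P3→P4: 92.4 mi
P4→P5: 431.9 mi
P5→P6: 364.9 mi
The longest leg is P4–P5 at 431.9 mi.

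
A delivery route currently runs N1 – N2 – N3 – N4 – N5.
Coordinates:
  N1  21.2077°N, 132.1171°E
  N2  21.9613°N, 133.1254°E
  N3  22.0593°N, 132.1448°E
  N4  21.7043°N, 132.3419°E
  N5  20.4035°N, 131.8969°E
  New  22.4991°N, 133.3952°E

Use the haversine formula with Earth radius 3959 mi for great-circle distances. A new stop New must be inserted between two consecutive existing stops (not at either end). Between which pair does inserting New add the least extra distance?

between N2 and N3

Added distance for inserting New between each consecutive pair:
N1–N2: 79.0 mi
N2–N3: 63.3 mi
N3–N4: 144.9 mi
N4–N5: 166.5 mi
Smallest added distance is 63.3 mi, inserting between N2 and N3.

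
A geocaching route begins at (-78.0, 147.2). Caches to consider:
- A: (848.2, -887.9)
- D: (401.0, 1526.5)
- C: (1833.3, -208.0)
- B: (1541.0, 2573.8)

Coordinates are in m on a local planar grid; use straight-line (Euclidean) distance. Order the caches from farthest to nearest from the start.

Computing each straight-line distance from (-78.0, 147.2):
B (1541.0, 2573.8): 2917.1 m
C (1833.3, -208.0): 1944.0 m
D (401.0, 1526.5): 1460.1 m
A (848.2, -887.9): 1389.0 m

B, C, D, A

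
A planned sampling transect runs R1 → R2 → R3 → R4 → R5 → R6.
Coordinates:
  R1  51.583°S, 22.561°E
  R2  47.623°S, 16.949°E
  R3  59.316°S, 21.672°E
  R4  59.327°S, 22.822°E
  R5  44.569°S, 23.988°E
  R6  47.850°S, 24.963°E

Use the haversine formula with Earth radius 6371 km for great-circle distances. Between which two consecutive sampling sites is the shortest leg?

R3–R4

Leg distances:
R1→R2: 597.5 km
R2→R3: 1336.4 km
R3→R4: 65.3 km
R4→R5: 1642.9 km
R5→R6: 372.5 km
The shortest leg is R3–R4 at 65.3 km.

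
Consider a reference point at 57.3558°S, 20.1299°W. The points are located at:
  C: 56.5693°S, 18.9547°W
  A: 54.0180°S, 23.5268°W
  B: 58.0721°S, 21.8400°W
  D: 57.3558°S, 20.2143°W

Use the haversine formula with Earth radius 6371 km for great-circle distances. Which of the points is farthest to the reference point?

A

Distance to each, sorted:
A: 427.8 km
B: 129.1 km
C: 112.8 km
D: 5.1 km
The farthest is A at 427.8 km.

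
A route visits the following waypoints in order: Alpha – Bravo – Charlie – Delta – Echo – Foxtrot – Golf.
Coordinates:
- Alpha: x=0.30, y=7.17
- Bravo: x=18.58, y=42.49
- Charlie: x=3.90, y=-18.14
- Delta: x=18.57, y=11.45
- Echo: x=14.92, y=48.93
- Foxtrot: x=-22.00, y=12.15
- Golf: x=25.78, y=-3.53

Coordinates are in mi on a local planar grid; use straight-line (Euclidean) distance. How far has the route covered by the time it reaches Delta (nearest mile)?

135 mi

Leg distances:
Alpha→Bravo: 39.8 mi  (cumulative 39.8 mi)
Bravo→Charlie: 62.4 mi  (cumulative 102.2 mi)
Charlie→Delta: 33.0 mi  (cumulative 135.2 mi)
Cumulative distance at Delta ≈ 135 mi.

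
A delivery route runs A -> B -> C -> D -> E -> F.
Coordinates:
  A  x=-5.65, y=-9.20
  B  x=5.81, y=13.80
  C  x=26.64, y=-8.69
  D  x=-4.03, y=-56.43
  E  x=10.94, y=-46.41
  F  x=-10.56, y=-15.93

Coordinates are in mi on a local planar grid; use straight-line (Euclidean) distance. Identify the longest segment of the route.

Leg distances:
A→B: 25.7 mi
B→C: 30.7 mi
C→D: 56.7 mi
D→E: 18.0 mi
E→F: 37.3 mi
The longest leg is C–D at 56.7 mi.

C–D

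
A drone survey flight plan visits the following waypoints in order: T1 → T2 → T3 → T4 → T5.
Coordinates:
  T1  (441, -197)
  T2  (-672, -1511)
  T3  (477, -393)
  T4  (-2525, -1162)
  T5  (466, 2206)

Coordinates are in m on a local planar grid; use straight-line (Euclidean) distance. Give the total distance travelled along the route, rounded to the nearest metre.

10929 m

Leg distances:
T1→T2: 1722.0 m  (cumulative 1722.0 m)
T2→T3: 1603.2 m  (cumulative 3325.2 m)
T3→T4: 3098.9 m  (cumulative 6424.1 m)
T4→T5: 4504.4 m  (cumulative 10928.5 m)
Total route length ≈ 10929 m.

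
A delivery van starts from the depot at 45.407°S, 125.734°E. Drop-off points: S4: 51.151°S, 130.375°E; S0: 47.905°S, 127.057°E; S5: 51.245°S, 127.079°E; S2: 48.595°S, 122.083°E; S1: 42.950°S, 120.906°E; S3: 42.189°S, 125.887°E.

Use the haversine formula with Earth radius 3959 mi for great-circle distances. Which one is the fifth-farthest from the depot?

S3

Distance to each, sorted:
S4: 450.4 mi
S5: 408.1 mi
S1: 293.3 mi
S2: 279.4 mi
S3: 222.5 mi
S0: 183.6 mi
The fifth-farthest is S3 at 222.5 mi.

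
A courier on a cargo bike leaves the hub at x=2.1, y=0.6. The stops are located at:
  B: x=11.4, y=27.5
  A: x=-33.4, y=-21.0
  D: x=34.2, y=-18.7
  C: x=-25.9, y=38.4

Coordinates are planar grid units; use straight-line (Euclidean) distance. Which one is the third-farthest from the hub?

D

Distances from the hub (x=2.1, y=0.6):
C: 47.0
A: 41.6
D: 37.5
B: 28.5
The third-farthest is D at 37.5.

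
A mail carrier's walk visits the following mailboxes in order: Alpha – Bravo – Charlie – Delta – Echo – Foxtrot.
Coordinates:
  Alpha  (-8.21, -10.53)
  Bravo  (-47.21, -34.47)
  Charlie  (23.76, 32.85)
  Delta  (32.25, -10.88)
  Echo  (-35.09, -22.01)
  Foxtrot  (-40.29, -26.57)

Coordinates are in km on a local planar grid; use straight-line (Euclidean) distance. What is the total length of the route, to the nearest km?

Leg distances:
Alpha→Bravo: 45.8 km  (cumulative 45.8 km)
Bravo→Charlie: 97.8 km  (cumulative 143.6 km)
Charlie→Delta: 44.5 km  (cumulative 188.1 km)
Delta→Echo: 68.3 km  (cumulative 256.4 km)
Echo→Foxtrot: 6.9 km  (cumulative 263.3 km)
Total route length ≈ 263 km.

263 km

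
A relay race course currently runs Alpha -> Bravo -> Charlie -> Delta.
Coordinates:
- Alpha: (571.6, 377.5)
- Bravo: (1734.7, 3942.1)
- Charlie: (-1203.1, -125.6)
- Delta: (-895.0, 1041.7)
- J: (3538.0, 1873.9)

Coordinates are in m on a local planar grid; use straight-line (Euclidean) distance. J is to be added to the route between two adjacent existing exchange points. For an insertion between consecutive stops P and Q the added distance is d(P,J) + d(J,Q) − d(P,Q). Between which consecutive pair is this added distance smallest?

Added distance for inserting J between each consecutive pair:
Alpha–Bravo: 2316.9 m
Bravo–Charlie: 2871.8 m
Charlie–Delta: 8448.6 m
Smallest added distance is 2316.9 m, inserting between Alpha and Bravo.

between Alpha and Bravo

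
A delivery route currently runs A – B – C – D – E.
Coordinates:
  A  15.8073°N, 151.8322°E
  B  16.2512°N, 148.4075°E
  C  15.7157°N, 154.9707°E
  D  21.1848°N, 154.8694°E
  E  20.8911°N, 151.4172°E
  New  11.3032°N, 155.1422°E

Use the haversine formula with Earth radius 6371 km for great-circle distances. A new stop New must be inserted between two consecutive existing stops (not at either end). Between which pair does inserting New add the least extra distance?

between B and C

Added distance for inserting New between each consecutive pair:
A–B: 1157.9 km
B–C: 698.7 km
C–D: 981.9 km
D–E: 1877.2 km
Smallest added distance is 698.7 km, inserting between B and C.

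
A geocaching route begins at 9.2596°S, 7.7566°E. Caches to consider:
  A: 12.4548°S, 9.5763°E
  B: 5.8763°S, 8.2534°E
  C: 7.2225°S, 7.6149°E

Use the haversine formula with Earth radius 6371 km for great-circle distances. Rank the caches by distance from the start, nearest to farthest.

Distance from the start at 9.2596°S, 7.7566°E to each:
C 7.2225°S, 7.6149°E: 227.1 km
B 5.8763°S, 8.2534°E: 380.2 km
A 12.4548°S, 9.5763°E: 407.1 km

C, B, A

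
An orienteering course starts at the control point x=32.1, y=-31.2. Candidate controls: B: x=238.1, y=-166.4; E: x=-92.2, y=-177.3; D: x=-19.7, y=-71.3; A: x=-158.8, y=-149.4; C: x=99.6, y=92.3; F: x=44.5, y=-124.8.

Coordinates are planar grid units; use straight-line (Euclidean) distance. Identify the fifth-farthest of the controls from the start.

Distance to each, sorted:
B: 246.4
A: 224.5
E: 191.8
C: 140.7
F: 94.4
D: 65.5
The fifth-farthest is F at 94.4.

F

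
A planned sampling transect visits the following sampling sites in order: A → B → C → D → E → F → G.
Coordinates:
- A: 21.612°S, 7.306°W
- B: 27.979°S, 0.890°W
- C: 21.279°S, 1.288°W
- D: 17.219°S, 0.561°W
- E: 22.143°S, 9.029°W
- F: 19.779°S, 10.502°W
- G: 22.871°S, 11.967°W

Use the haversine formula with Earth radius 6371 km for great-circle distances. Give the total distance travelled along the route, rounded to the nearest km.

3885 km

Leg distances:
A→B: 959.1 km  (cumulative 959.1 km)
B→C: 746.1 km  (cumulative 1705.2 km)
C→D: 457.9 km  (cumulative 2163.1 km)
D→E: 1041.6 km  (cumulative 3204.7 km)
E→F: 304.1 km  (cumulative 3508.8 km)
F→G: 375.8 km  (cumulative 3884.6 km)
Total route length ≈ 3885 km.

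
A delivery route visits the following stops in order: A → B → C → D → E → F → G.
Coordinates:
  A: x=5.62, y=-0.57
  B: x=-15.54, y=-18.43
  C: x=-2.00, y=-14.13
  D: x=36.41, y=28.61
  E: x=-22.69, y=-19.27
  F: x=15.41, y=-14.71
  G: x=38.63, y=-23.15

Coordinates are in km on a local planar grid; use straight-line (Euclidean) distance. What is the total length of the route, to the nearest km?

238 km

Leg distances:
A→B: 27.7 km  (cumulative 27.7 km)
B→C: 14.2 km  (cumulative 41.9 km)
C→D: 57.5 km  (cumulative 99.4 km)
D→E: 76.1 km  (cumulative 175.4 km)
E→F: 38.4 km  (cumulative 213.8 km)
F→G: 24.7 km  (cumulative 238.5 km)
Total route length ≈ 238 km.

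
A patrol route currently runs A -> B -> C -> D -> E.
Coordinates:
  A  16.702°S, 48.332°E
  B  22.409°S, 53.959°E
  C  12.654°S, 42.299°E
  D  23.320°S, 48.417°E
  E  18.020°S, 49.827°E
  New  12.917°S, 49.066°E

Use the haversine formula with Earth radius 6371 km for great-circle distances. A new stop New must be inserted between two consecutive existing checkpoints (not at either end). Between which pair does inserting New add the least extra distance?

Added distance for inserting New between each consecutive pair:
A–B: 737.8 km
B–C: 266.8 km
C–D: 542.7 km
D–E: 1124.7 km
Smallest added distance is 266.8 km, inserting between B and C.

between B and C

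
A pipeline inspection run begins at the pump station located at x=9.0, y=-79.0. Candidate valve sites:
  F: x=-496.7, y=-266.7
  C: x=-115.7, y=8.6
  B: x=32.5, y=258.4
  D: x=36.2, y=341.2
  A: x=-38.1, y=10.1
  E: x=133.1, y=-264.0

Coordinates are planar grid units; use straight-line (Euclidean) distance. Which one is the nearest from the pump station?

A

Distances from the pump station (x=9.0, y=-79.0):
A: 100.8
C: 152.4
E: 222.8
B: 338.2
D: 421.1
F: 539.4
The nearest is A at 100.8.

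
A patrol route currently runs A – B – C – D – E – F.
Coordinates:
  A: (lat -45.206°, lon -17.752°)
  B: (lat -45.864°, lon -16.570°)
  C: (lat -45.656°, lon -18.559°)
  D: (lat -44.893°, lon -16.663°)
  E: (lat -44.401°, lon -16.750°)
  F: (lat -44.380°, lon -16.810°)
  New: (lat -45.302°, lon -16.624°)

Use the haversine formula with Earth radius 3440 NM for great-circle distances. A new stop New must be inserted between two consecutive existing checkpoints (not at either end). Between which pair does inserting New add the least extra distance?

between C and D

Added distance for inserting New between each consecutive pair:
A–B: 18.3 NM
B–C: 33.8 NM
C–D: 16.5 NM
D–E: 49.2 NM
E–F: 107.4 NM
Smallest added distance is 16.5 NM, inserting between C and D.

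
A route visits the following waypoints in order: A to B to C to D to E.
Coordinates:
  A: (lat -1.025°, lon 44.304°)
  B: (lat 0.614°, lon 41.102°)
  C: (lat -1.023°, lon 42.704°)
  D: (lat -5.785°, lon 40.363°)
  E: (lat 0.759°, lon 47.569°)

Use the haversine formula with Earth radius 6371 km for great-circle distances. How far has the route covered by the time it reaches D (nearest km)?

Leg distances:
A→B: 400.0 km  (cumulative 400.0 km)
B→C: 254.7 km  (cumulative 654.6 km)
C→D: 589.8 km  (cumulative 1244.4 km)
Cumulative distance at D ≈ 1244 km.

1244 km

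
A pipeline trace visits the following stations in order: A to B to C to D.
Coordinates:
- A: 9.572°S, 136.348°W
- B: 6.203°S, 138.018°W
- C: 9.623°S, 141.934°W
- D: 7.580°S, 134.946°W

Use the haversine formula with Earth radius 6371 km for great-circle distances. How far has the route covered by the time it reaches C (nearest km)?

992 km

Leg distances:
A→B: 417.3 km  (cumulative 417.3 km)
B→C: 575.0 km  (cumulative 992.3 km)
Cumulative distance at C ≈ 992 km.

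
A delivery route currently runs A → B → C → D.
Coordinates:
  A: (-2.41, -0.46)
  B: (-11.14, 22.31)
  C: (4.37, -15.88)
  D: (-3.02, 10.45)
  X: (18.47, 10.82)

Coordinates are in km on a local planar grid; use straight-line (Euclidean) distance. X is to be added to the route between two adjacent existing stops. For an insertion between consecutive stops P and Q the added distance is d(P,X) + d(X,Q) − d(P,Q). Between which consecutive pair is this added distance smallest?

Added distance for inserting X between each consecutive pair:
A–B: 31.1 km
B–C: 20.7 km
C–D: 24.3 km
Smallest added distance is 20.7 km, inserting between B and C.

between B and C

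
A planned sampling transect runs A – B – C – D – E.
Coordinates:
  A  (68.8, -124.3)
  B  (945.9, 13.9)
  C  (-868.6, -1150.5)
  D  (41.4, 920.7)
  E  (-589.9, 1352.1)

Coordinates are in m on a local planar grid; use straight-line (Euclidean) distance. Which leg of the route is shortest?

Leg distances:
A→B: 887.9 m
B→C: 2156.0 m
C→D: 2262.3 m
D→E: 764.6 m
The shortest leg is D–E at 764.6 m.

D–E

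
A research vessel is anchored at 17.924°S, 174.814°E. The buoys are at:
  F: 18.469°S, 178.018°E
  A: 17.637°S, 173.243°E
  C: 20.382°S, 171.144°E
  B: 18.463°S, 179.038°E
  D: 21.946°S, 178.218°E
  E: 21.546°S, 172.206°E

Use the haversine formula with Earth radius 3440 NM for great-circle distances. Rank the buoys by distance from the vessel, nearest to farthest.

A, F, B, C, E, D

Distance from the vessel at 17.924°S, 174.814°E to each:
A 17.637°S, 173.243°E: 91.5 NM
F 18.469°S, 178.018°E: 185.6 NM
B 18.463°S, 179.038°E: 243.1 NM
C 20.382°S, 171.144°E: 255.1 NM
E 21.546°S, 172.206°E: 262.7 NM
D 21.946°S, 178.218°E: 308.5 NM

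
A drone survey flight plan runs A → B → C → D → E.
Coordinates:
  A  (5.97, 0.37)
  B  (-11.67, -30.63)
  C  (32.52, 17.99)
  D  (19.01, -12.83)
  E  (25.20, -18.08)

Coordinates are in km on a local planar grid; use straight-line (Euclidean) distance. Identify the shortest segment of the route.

D–E

Leg distances:
A→B: 35.7 km
B→C: 65.7 km
C→D: 33.7 km
D→E: 8.1 km
The shortest leg is D–E at 8.1 km.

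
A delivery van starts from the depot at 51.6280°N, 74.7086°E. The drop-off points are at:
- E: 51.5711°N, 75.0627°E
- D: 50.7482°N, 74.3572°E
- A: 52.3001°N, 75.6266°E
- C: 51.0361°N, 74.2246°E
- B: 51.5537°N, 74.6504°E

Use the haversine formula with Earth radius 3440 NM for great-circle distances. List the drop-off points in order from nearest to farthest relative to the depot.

B, E, C, A, D

Distances from the depot:
B 51.5537°N, 74.6504°E: 5.0 NM
E 51.5711°N, 75.0627°E: 13.6 NM
C 51.0361°N, 74.2246°E: 39.9 NM
A 52.3001°N, 75.6266°E: 52.7 NM
D 50.7482°N, 74.3572°E: 54.5 NM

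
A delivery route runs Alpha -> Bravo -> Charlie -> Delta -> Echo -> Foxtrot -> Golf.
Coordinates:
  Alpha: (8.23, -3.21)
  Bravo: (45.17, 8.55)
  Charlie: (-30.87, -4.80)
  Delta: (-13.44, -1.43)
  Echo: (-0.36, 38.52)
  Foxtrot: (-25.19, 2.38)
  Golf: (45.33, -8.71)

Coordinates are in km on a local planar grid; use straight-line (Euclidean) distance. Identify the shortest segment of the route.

Leg distances:
Alpha→Bravo: 38.8 km
Bravo→Charlie: 77.2 km
Charlie→Delta: 17.8 km
Delta→Echo: 42.0 km
Echo→Foxtrot: 43.8 km
Foxtrot→Golf: 71.4 km
The shortest leg is Charlie–Delta at 17.8 km.

Charlie–Delta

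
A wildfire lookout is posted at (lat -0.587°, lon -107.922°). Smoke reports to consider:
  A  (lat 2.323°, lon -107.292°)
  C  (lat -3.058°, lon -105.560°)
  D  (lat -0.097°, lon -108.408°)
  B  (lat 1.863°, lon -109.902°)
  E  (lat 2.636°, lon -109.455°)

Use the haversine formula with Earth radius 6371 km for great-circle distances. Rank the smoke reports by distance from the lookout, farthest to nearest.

Distance from the lookout at (lat -0.587°, lon -107.922°) to each:
E (lat 2.636°, lon -109.455°): 396.8 km
C (lat -3.058°, lon -105.560°): 380.0 km
B (lat 1.863°, lon -109.902°): 350.3 km
A (lat 2.323°, lon -107.292°): 331.1 km
D (lat -0.097°, lon -108.408°): 76.7 km

E, C, B, A, D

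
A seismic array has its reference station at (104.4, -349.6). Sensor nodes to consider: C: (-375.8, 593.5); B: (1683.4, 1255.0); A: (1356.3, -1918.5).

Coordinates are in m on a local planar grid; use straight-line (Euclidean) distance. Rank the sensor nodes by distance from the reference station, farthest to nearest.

B, A, C

Distance from the reference station at (104.4, -349.6) to each:
B (1683.4, 1255.0): 2251.2 m
A (1356.3, -1918.5): 2007.2 m
C (-375.8, 593.5): 1058.3 m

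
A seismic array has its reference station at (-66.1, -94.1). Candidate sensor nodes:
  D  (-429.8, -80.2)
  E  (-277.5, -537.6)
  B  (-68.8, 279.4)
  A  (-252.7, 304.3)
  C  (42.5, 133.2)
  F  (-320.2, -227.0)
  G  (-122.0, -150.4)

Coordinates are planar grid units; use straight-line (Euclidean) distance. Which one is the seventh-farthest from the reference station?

G

Distance to each, sorted:
E: 491.3
A: 439.9
B: 373.5
D: 364.0
F: 286.8
C: 251.9
G: 79.3
The seventh-farthest is G at 79.3.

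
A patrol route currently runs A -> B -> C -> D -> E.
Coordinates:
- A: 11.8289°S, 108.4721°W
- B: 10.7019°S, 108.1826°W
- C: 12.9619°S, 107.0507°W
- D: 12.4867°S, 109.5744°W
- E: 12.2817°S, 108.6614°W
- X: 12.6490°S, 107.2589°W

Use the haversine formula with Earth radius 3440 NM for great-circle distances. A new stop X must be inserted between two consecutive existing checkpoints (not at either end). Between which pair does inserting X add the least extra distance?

Added distance for inserting X between each consecutive pair:
A–B: 145.7 NM
B–C: 0.2 NM
C–D: 7.9 NM
D–E: 166.2 NM
Smallest added distance is 0.2 NM, inserting between B and C.

between B and C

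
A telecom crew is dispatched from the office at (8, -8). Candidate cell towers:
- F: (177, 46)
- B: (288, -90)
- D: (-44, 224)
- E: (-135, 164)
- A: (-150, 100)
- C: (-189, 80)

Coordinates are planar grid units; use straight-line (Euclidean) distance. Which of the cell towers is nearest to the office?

Distance to each, sorted:
F: 177.4
A: 191.4
C: 215.8
E: 223.7
D: 237.8
B: 291.8
The nearest is F at 177.4.

F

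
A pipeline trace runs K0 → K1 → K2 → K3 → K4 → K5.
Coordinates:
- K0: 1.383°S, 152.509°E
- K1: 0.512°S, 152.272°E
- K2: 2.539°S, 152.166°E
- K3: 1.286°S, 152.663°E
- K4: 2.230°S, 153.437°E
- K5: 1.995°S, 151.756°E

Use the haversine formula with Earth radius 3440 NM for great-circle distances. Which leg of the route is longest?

Leg distances:
K0→K1: 54.2 NM
K1→K2: 121.9 NM
K2→K3: 80.9 NM
K3→K4: 73.3 NM
K4→K5: 101.8 NM
The longest leg is K1–K2 at 121.9 NM.

K1–K2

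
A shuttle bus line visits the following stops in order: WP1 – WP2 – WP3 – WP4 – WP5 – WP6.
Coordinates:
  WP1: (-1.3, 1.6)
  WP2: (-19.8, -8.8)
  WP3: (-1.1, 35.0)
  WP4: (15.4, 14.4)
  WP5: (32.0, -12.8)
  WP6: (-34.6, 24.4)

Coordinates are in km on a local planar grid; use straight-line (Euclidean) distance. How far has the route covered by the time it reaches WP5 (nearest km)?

Leg distances:
WP1→WP2: 21.2 km  (cumulative 21.2 km)
WP2→WP3: 47.6 km  (cumulative 68.8 km)
WP3→WP4: 26.4 km  (cumulative 95.2 km)
WP4→WP5: 31.9 km  (cumulative 127.1 km)
Cumulative distance at WP5 ≈ 127 km.

127 km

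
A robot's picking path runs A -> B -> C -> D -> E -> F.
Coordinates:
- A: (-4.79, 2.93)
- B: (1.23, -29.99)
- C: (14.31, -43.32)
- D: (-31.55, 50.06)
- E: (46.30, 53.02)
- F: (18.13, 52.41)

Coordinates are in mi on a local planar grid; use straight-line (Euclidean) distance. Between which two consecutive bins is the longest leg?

Leg distances:
A→B: 33.5 mi
B→C: 18.7 mi
C→D: 104.0 mi
D→E: 77.9 mi
E→F: 28.2 mi
The longest leg is C–D at 104.0 mi.

C–D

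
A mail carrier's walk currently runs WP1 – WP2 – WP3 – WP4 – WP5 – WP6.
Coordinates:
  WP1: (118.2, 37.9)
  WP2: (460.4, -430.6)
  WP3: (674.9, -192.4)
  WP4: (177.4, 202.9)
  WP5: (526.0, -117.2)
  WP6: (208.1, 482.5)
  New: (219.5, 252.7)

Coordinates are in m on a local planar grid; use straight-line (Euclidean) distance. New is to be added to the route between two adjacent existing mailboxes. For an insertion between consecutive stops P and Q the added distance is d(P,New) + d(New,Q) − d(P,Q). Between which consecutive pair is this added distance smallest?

between WP5 and WP6

Added distance for inserting New between each consecutive pair:
WP1–WP2: 381.8 m
WP2–WP3: 1040.8 m
WP3–WP4: 66.6 m
WP4–WP5: 72.3 m
WP5–WP6: 31.7 m
Smallest added distance is 31.7 m, inserting between WP5 and WP6.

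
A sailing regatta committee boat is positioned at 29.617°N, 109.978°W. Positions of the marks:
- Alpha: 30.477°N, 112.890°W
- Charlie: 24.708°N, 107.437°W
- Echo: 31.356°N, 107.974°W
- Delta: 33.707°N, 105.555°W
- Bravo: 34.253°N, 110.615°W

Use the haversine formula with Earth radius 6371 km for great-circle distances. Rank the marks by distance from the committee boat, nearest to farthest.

Echo, Alpha, Bravo, Charlie, Delta

Computing each great-circle distance from 29.617°N, 109.978°W:
Echo 31.356°N, 107.974°W: 272.5 km
Alpha 30.477°N, 112.890°W: 296.1 km
Bravo 34.253°N, 110.615°W: 519.0 km
Charlie 24.708°N, 107.437°W: 600.9 km
Delta 33.707°N, 105.555°W: 618.0 km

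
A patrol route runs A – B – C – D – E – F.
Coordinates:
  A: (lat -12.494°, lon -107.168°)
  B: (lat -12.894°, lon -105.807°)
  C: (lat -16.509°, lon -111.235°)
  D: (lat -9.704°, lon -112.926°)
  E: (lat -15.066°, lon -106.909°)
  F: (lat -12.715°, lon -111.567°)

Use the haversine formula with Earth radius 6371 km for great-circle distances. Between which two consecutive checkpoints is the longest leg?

Leg distances:
A→B: 154.2 km
B→C: 708.7 km
C→D: 778.5 km
D→E: 884.4 km
E→F: 566.7 km
The longest leg is D–E at 884.4 km.

D–E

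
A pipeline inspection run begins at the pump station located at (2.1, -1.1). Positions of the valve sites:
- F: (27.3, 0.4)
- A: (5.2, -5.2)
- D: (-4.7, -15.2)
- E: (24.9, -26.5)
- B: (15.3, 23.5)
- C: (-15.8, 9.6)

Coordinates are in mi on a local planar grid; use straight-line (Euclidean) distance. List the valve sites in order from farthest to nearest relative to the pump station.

E, B, F, C, D, A

Distances from the pump station:
E (24.9, -26.5): 34.1 mi
B (15.3, 23.5): 27.9 mi
F (27.3, 0.4): 25.2 mi
C (-15.8, 9.6): 20.9 mi
D (-4.7, -15.2): 15.7 mi
A (5.2, -5.2): 5.1 mi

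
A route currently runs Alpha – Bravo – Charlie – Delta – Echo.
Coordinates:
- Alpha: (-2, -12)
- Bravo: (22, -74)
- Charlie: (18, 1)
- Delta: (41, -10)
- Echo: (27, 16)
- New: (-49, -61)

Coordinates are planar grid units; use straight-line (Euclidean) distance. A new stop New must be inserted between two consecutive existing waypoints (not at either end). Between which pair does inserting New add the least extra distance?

Added distance for inserting New between each consecutive pair:
Alpha–Bravo: 73.6
Bravo–Charlie: 88.4
Charlie–Delta: 169.2
Delta–Echo: 182.1
Smallest added distance is 73.6, inserting between Alpha and Bravo.

between Alpha and Bravo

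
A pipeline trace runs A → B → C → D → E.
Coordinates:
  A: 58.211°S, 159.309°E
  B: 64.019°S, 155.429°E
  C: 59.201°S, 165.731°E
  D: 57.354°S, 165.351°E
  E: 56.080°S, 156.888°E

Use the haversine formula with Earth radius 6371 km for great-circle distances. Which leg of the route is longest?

B–C

Leg distances:
A→B: 678.3 km
B→C: 762.3 km
C→D: 206.6 km
D→E: 535.1 km
The longest leg is B–C at 762.3 km.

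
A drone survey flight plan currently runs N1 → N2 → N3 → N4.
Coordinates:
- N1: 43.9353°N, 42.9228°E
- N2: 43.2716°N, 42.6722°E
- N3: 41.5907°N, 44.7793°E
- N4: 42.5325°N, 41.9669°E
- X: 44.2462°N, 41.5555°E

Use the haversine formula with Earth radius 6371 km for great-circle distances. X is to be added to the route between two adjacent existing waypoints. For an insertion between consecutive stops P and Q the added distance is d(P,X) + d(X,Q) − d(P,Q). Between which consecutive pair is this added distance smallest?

between N1 and N2

Added distance for inserting X between each consecutive pair:
N1–N2: 178.7 km
N2–N3: 281.1 km
N3–N4: 333.8 km
Smallest added distance is 178.7 km, inserting between N1 and N2.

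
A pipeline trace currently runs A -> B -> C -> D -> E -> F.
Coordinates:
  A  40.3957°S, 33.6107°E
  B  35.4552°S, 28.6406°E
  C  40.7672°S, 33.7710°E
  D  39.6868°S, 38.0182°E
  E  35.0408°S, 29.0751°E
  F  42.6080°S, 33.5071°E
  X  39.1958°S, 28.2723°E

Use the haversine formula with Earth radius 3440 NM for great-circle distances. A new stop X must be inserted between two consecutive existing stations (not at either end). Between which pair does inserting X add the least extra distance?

Added distance for inserting X between each consecutive pair:
A–B: 103.3 NM
B–C: 94.8 NM
C–D: 517.4 NM
D–E: 195.6 NM
E–F: 66.8 NM
Smallest added distance is 66.8 NM, inserting between E and F.

between E and F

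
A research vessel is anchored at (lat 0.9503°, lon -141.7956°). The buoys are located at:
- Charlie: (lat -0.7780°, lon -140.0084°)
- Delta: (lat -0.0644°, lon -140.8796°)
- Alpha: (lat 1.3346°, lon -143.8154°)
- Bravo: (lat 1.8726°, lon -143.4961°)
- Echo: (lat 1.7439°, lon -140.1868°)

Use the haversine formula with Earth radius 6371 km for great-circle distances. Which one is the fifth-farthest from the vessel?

Delta

Distance to each, sorted:
Charlie: 276.4 km
Alpha: 228.6 km
Bravo: 215.1 km
Echo: 199.4 km
Delta: 152.0 km
The fifth-farthest is Delta at 152.0 km.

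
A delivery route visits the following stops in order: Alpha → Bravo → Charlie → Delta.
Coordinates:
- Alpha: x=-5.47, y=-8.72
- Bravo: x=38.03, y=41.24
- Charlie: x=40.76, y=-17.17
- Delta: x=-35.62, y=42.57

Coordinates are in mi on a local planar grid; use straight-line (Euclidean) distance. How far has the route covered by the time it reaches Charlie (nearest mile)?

125 mi

Leg distances:
Alpha→Bravo: 66.2 mi  (cumulative 66.2 mi)
Bravo→Charlie: 58.5 mi  (cumulative 124.7 mi)
Cumulative distance at Charlie ≈ 125 mi.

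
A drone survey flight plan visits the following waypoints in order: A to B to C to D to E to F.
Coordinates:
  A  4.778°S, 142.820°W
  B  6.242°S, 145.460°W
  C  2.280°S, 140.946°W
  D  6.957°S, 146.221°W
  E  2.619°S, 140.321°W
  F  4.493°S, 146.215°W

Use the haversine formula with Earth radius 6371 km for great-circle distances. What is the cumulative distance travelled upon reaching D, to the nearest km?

Leg distances:
A→B: 334.5 km  (cumulative 334.5 km)
B→C: 666.7 km  (cumulative 1001.2 km)
C→D: 782.4 km  (cumulative 1783.6 km)
Cumulative distance at D ≈ 1784 km.

1784 km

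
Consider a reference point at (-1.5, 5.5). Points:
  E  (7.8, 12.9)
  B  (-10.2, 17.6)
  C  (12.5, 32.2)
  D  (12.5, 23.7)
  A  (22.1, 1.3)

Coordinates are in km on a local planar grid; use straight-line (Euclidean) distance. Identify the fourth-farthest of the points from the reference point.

B

Distances from the reference point ((-1.5, 5.5)):
C: 30.1 km
A: 24.0 km
D: 23.0 km
B: 14.9 km
E: 11.9 km
The fourth-farthest is B at 14.9 km.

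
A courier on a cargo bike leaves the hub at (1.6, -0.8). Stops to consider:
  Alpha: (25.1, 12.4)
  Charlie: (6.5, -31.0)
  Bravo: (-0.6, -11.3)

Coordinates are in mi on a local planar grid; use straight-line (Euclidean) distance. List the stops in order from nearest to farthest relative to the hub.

Bravo, Alpha, Charlie

Distance from the hub at (1.6, -0.8) to each:
Bravo (-0.6, -11.3): 10.7 mi
Alpha (25.1, 12.4): 27.0 mi
Charlie (6.5, -31.0): 30.6 mi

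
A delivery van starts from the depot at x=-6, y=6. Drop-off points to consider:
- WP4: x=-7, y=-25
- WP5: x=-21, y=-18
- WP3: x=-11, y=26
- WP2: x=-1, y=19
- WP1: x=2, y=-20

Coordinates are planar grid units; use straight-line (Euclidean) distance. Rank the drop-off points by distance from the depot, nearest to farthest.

Distance from the depot at x=-6, y=6 to each:
WP2 x=-1, y=19: 13.9
WP3 x=-11, y=26: 20.6
WP1 x=2, y=-20: 27.2
WP5 x=-21, y=-18: 28.3
WP4 x=-7, y=-25: 31.0

WP2, WP3, WP1, WP5, WP4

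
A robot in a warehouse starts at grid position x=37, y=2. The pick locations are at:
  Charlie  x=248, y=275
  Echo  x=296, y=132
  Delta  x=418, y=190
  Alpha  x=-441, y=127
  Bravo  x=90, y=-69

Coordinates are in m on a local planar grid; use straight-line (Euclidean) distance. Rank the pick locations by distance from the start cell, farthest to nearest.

Computing each straight-line distance from x=37, y=2:
Alpha x=-441, y=127: 494.1 m
Delta x=418, y=190: 424.9 m
Charlie x=248, y=275: 345.0 m
Echo x=296, y=132: 289.8 m
Bravo x=90, y=-69: 88.6 m

Alpha, Delta, Charlie, Echo, Bravo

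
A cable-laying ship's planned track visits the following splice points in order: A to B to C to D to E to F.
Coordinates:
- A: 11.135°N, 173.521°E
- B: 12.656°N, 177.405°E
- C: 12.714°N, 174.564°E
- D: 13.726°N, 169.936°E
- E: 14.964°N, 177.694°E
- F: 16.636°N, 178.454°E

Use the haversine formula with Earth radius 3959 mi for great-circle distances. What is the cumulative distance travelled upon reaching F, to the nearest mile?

1446 mi

Leg distances:
A→B: 282.9 mi  (cumulative 282.9 mi)
B→C: 191.6 mi  (cumulative 474.4 mi)
C→D: 319.1 mi  (cumulative 793.5 mi)
D→E: 526.3 mi  (cumulative 1319.8 mi)
E→F: 126.1 mi  (cumulative 1445.9 mi)
Cumulative distance at F ≈ 1446 mi.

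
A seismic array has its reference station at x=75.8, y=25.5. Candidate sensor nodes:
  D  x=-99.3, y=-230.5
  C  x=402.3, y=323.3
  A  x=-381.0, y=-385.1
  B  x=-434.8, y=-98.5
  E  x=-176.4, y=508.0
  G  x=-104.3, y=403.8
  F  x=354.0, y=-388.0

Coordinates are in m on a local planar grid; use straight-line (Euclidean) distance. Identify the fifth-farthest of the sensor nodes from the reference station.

Distance to each, sorted:
A: 614.2 m
E: 544.4 m
B: 525.4 m
F: 498.4 m
C: 441.9 m
G: 419.0 m
D: 310.2 m
The fifth-farthest is C at 441.9 m.

C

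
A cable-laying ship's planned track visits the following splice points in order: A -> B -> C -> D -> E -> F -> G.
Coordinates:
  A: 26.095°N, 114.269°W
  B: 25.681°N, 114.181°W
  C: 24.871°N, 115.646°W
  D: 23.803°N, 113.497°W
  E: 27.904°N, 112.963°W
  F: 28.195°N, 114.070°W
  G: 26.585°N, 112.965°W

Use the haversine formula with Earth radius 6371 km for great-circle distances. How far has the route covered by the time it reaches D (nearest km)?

468 km

Leg distances:
A→B: 46.9 km  (cumulative 46.9 km)
B→C: 172.7 km  (cumulative 219.5 km)
C→D: 248.0 km  (cumulative 467.5 km)
Cumulative distance at D ≈ 468 km.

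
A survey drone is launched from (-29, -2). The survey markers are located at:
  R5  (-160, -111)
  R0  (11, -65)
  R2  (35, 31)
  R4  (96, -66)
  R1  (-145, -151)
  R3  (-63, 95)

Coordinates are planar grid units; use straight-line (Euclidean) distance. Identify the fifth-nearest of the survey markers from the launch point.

R5

Distances from the launch point ((-29, -2)):
R2: 72.0
R0: 74.6
R3: 102.8
R4: 140.4
R5: 170.4
R1: 188.8
The fifth-nearest is R5 at 170.4.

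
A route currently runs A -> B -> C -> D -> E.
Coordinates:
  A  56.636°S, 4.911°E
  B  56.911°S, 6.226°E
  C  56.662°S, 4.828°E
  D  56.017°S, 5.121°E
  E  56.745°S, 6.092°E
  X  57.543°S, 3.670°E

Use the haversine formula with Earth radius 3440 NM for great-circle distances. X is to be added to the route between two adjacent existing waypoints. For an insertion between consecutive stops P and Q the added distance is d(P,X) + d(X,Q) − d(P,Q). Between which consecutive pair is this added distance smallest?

Added distance for inserting X between each consecutive pair:
A–B: 112.9 NM
B–C: 108.0 NM
C–D: 128.4 NM
D–E: 141.3 NM
Smallest added distance is 108.0 NM, inserting between B and C.

between B and C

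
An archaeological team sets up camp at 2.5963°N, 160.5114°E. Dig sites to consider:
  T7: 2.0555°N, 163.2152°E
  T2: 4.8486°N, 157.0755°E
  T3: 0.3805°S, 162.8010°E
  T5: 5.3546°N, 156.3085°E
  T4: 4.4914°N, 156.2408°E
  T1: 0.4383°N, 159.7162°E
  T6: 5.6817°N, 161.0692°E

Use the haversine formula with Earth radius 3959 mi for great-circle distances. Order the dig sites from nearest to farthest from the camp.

Distance from the camp at 2.5963°N, 160.5114°E to each:
T1 0.4383°N, 159.7162°E: 158.9 mi
T7 2.0555°N, 163.2152°E: 190.4 mi
T6 5.6817°N, 161.0692°E: 216.6 mi
T3 0.3805°S, 162.8010°E: 259.5 mi
T2 4.8486°N, 157.0755°E: 283.4 mi
T4 4.4914°N, 156.2408°E: 322.3 mi
T5 5.3546°N, 156.3085°E: 346.8 mi

T1, T7, T6, T3, T2, T4, T5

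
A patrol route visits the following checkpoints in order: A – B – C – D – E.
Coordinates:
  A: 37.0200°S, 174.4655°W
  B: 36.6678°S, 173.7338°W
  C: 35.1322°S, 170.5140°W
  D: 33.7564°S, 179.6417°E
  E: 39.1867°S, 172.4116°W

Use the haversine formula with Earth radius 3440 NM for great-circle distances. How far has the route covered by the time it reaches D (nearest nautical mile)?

Leg distances:
A→B: 41.0 NM  (cumulative 41.0 NM)
B→C: 181.7 NM  (cumulative 222.7 NM)
C→D: 494.2 NM  (cumulative 716.9 NM)
Cumulative distance at D ≈ 717 NM.

717 NM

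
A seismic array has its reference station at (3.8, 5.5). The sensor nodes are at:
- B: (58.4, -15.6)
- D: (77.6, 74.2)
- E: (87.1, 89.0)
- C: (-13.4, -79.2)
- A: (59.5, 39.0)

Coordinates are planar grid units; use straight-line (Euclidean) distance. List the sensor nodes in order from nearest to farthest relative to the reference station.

Distances from the reference station:
B (58.4, -15.6): 58.5
A (59.5, 39.0): 65.0
C (-13.4, -79.2): 86.4
D (77.6, 74.2): 100.8
E (87.1, 89.0): 117.9

B, A, C, D, E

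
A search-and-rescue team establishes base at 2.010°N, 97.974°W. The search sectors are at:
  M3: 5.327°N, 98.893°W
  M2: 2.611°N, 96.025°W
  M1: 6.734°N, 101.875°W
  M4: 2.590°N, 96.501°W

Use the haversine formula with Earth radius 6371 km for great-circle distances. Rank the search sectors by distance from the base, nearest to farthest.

Computing each great-circle distance from 2.010°N, 97.974°W:
M4 2.590°N, 96.501°W: 175.9 km
M2 2.611°N, 96.025°W: 226.6 km
M3 5.327°N, 98.893°W: 382.7 km
M1 6.734°N, 101.875°W: 680.4 km

M4, M2, M3, M1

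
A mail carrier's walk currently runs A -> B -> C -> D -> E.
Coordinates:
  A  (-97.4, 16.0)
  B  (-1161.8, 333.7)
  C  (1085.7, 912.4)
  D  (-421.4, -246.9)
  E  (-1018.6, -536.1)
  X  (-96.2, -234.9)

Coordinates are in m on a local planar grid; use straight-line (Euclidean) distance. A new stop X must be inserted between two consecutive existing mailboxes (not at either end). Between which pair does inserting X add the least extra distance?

between C and D

Added distance for inserting X between each consecutive pair:
A–B: 347.9 m
B–C: 534.2 m
C–D: 71.2 m
D–E: 632.2 m
Smallest added distance is 71.2 m, inserting between C and D.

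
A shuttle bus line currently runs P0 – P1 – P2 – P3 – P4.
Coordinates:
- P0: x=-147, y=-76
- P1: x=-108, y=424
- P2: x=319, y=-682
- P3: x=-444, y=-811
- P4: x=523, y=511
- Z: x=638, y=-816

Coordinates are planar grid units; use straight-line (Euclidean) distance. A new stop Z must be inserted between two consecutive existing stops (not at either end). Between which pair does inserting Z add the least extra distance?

Added distance for inserting Z between each consecutive pair:
P0–P1: 2024.4
P1–P2: 607.5
P2–P3: 654.2
P3–P4: 776.1
Smallest added distance is 607.5, inserting between P1 and P2.

between P1 and P2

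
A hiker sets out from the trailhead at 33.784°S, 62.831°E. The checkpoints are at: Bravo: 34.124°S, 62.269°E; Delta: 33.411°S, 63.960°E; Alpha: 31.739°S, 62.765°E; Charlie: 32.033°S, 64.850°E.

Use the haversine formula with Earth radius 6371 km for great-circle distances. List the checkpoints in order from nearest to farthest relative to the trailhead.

Distances from the trailhead:
Bravo 34.124°S, 62.269°E: 64.2 km
Delta 33.411°S, 63.960°E: 112.5 km
Alpha 31.739°S, 62.765°E: 227.5 km
Charlie 32.033°S, 64.850°E: 271.0 km

Bravo, Delta, Alpha, Charlie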